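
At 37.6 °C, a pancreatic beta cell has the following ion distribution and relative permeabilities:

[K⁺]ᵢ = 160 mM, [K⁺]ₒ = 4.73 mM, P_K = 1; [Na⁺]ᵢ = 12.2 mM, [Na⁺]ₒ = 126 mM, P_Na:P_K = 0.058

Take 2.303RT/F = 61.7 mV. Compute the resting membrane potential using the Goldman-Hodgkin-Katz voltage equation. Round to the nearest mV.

-69 mV

Vm = 61.7 · log₁₀[(Σ P·[cation]ₒ + Σ P·[anion]ᵢ) / (Σ P·[cation]ᵢ + Σ P·[anion]ₒ)]
Numerator = 1×4.73 + 0.058×126 = 12.04
Denominator = 1×160 + 0.058×12.2 = 160.7
Vm = 61.7 · log₁₀(0.074906) = 61.7 × (-1.1255) = -69.44 mV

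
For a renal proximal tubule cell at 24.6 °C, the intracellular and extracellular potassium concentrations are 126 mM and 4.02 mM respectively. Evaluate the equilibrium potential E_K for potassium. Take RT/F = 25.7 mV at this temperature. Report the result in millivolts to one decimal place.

E = (25.7/z) · ln([K⁺]_out/[K⁺]_in) with z = +1.
= (25.7/1) · ln(4.02/126) = 25.70 · ln(0.0319)
= 25.70 · (-3.4450) = -88.54 mV

-88.5 mV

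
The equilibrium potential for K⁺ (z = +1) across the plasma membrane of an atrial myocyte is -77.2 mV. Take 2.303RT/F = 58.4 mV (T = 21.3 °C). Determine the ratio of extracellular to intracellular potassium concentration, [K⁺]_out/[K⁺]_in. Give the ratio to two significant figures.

0.048

log₁₀([out]/[in]) = E·z/(58.4) = -77.2 × 1 / 58.4 = -1.3219
[out]/[in] = 10^(-1.3219) = 0.04765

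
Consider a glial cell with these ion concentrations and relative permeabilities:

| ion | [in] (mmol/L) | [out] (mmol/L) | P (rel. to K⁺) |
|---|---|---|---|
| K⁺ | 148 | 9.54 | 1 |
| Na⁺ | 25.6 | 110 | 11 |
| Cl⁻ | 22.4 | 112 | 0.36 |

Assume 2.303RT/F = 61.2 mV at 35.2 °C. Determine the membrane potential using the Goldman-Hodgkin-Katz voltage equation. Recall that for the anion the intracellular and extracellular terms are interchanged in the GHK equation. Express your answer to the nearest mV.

26 mV

Vm = 61.2 · log₁₀[(Σ P·[cation]ₒ + Σ P·[anion]ᵢ) / (Σ P·[cation]ᵢ + Σ P·[anion]ₒ)]
Numerator = 1×9.54 + 11×110 + 0.36×22.4 = 1228
Denominator = 1×148 + 11×25.6 + 0.36×112 = 469.9
Vm = 61.2 · log₁₀(2.6124) = 61.2 × (0.4170) = 25.52 mV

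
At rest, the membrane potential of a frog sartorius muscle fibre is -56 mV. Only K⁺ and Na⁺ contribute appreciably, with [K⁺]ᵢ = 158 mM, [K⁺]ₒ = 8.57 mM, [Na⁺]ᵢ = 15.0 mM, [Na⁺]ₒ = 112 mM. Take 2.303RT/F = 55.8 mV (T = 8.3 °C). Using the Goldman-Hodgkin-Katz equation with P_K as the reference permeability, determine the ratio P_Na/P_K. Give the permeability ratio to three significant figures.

Let α = P_Na/P_K. GHK: Vm = 55.8·log₁₀[(Kₒ + α·Naₒ)/(Kᵢ + α·Naᵢ)].
10^(Vm/55.8) = 10^(-56.0/55.8) = 0.099178
So 0.099178·(Kᵢ + α·Naᵢ) = Kₒ + α·Naₒ → α = (0.099178·158.0 − 8.57) / (112.0 − 0.099178·15.0)
α = (15.67 − 8.57) / (112.0 − 1.488) = 7.1/110.5 = 0.06425

0.0642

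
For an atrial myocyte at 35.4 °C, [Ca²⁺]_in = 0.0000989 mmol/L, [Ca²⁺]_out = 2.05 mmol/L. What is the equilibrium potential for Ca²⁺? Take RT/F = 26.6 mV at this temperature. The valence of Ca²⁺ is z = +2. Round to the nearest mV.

132 mV

E = (26.6/z) · ln([Ca²⁺]_out/[Ca²⁺]_in) with z = +2.
= (26.6/2) · ln(2.05/0.0000989) = 13.30 · ln(2.073e+04)
= 13.30 · (9.9392) = 132.19 mV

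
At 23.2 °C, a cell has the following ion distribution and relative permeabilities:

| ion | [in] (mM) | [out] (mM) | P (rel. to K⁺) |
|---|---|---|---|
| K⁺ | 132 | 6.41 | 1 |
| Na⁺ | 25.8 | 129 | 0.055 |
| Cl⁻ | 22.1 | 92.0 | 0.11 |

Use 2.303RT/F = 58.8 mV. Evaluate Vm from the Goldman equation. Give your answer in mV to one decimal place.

Vm = 58.8 · log₁₀[(Σ P·[cation]ₒ + Σ P·[anion]ᵢ) / (Σ P·[cation]ᵢ + Σ P·[anion]ₒ)]
Numerator = 1×6.41 + 0.055×129 + 0.11×22.1 = 15.94
Denominator = 1×132 + 0.055×25.8 + 0.11×92.0 = 143.5
Vm = 58.8 · log₁₀(0.11102) = 58.8 × (-0.9546) = -56.13 mV

-56.1 mV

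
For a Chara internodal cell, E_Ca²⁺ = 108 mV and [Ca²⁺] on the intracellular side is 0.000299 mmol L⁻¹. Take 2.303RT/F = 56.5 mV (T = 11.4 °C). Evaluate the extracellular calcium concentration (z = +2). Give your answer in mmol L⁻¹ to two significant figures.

Nernst: E = (56.5/2) · log₁₀([out]/[in]), so log₁₀([out]/[in]) = 108.0 × 2 / 56.5 = 3.8230.
[out]/[in] = 10^(3.8230) = 6653.
[out] = 6653 × 0.000299 = 1.989 mmol L⁻¹.

2.0 mmol L⁻¹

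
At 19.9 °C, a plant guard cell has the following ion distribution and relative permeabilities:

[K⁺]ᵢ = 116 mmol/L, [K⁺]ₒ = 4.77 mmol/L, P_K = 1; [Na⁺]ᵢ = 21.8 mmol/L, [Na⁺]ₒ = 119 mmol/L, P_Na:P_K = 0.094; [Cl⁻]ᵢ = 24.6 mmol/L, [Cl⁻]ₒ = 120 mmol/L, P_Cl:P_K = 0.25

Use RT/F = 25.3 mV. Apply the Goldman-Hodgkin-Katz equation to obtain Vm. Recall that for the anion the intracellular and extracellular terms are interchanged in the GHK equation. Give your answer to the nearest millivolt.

-48 mV

Vm = 25.3 · ln[(Σ P·[cation]ₒ + Σ P·[anion]ᵢ) / (Σ P·[cation]ᵢ + Σ P·[anion]ₒ)]
Numerator = 1×4.77 + 0.094×119 + 0.25×24.6 = 22.11
Denominator = 1×116 + 0.094×21.8 + 0.25×120 = 148
Vm = 25.3 · ln(0.14932) = 25.3 × (-1.9017) = -48.11 mV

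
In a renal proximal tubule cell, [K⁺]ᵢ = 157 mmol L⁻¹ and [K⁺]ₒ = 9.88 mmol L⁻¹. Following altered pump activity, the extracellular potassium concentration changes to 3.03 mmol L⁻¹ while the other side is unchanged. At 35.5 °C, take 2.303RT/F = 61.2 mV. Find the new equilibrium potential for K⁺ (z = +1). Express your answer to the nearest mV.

After the shift: [K⁺]_out = 3.03, [K⁺]_in = 157 mmol L⁻¹.
E_new = (61.2/1)·log₁₀(3.03/157) = 61.20 · (-1.7145) = -104.92 mV

-105 mV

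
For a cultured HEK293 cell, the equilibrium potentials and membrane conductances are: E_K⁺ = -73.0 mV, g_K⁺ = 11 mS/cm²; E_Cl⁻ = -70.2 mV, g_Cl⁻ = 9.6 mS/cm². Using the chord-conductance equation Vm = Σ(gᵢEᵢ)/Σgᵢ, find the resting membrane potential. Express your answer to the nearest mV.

Σ gᵢEᵢ = 11·(-73.0) + 9.6·(-70.2) = -1476.92
Σ gᵢ = 11 + 9.6 = 20.6
Vm = -1476.92 / 20.6 = -71.70 mV

-72 mV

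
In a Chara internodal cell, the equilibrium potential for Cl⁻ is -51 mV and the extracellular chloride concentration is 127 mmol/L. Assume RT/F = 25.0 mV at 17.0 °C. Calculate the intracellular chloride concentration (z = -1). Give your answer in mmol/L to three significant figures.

16.5 mmol/L

Nernst: E = (25.0/-1) · ln([out]/[in]), so ln([out]/[in]) = -51.0 × -1 / 25.0 = 2.0400.
[out]/[in] = e^(2.0400) = 7.691.
[in] = 127 / 7.691 = 16.51 mmol/L.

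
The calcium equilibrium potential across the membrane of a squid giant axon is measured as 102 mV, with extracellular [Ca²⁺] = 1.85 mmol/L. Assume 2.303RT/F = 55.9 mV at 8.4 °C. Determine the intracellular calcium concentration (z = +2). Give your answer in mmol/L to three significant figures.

Nernst: E = (55.9/2) · log₁₀([out]/[in]), so log₁₀([out]/[in]) = 102.0 × 2 / 55.9 = 3.6494.
[out]/[in] = 10^(3.6494) = 4460.
[in] = 1.85 / 4460 = 0.0004148 mmol/L.

0.000415 mmol/L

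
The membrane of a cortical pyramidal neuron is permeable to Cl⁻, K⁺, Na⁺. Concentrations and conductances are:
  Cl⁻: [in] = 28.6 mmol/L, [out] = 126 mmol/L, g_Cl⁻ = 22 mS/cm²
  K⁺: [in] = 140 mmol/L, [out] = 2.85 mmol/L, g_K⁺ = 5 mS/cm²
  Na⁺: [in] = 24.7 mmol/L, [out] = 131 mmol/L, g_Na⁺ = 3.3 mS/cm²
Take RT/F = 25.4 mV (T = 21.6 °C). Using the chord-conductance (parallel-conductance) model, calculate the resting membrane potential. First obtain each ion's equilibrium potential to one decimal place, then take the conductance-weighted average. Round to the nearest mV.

-39 mV

E_Cl⁻ = (25.4/-1)·ln(126/28.6) = -37.7 mV
E_K⁺ = (25.4/1)·ln(2.85/140) = -98.9 mV
E_Na⁺ = (25.4/1)·ln(131/24.7) = 42.4 mV
Vm = (Σ gᵢEᵢ)/(Σ gᵢ) = (22·-37.7 + 5·-98.9 + 3.3·42.4) / (22 + 5 + 3.3)
= -1183.98 / 30.3 = -39.08 mV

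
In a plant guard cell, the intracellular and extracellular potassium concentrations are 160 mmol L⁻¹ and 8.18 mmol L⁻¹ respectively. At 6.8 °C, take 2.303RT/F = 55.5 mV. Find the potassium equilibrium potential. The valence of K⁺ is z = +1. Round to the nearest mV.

-72 mV

E = (55.5/z) · log₁₀([K⁺]_out/[K⁺]_in) with z = +1.
= (55.5/1) · log₁₀(8.18/160) = 55.50 · log₁₀(0.05112)
= 55.50 · (-1.2914) = -71.67 mV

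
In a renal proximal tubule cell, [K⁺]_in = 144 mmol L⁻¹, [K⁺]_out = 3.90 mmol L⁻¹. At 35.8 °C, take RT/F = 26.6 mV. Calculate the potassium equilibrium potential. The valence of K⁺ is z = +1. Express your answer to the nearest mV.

-96 mV

E = (26.6/z) · ln([K⁺]_out/[K⁺]_in) with z = +1.
= (26.6/1) · ln(3.90/144) = 26.60 · ln(0.02708)
= 26.60 · (-3.6088) = -96.00 mV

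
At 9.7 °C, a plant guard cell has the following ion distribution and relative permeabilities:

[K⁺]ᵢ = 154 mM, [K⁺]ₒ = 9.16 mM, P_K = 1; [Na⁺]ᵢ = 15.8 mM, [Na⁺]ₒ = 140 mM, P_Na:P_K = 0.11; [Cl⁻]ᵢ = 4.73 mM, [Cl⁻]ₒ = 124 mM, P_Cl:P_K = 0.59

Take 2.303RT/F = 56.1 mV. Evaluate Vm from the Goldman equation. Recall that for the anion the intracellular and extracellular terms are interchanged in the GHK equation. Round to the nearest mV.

-52 mV

Vm = 56.1 · log₁₀[(Σ P·[cation]ₒ + Σ P·[anion]ᵢ) / (Σ P·[cation]ᵢ + Σ P·[anion]ₒ)]
Numerator = 1×9.16 + 0.11×140 + 0.59×4.73 = 27.35
Denominator = 1×154 + 0.11×15.8 + 0.59×124 = 228.9
Vm = 56.1 · log₁₀(0.11949) = 56.1 × (-0.9227) = -51.76 mV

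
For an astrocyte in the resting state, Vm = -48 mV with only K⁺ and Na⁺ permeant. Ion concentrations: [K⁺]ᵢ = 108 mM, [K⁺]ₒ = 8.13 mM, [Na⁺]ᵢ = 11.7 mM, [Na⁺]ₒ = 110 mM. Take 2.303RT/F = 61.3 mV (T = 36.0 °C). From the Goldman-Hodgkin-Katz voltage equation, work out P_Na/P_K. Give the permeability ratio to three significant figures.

Let α = P_Na/P_K. GHK: Vm = 61.3·log₁₀[(Kₒ + α·Naₒ)/(Kᵢ + α·Naᵢ)].
10^(Vm/61.3) = 10^(-48.0/61.3) = 0.1648
So 0.1648·(Kᵢ + α·Naᵢ) = Kₒ + α·Naₒ → α = (0.1648·108.0 − 8.13) / (110.0 − 0.1648·11.7)
α = (17.8 − 8.13) / (110.0 − 1.928) = 9.669/108.1 = 0.08947

0.0895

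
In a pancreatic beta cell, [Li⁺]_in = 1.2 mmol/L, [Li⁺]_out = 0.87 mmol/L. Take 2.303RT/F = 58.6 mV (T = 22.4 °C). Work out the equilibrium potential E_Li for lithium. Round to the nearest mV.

E = (58.6/z) · log₁₀([Li⁺]_out/[Li⁺]_in) with z = +1.
= (58.6/1) · log₁₀(0.87/1.2) = 58.60 · log₁₀(0.725)
= 58.60 · (-0.1397) = -8.18 mV

-8 mV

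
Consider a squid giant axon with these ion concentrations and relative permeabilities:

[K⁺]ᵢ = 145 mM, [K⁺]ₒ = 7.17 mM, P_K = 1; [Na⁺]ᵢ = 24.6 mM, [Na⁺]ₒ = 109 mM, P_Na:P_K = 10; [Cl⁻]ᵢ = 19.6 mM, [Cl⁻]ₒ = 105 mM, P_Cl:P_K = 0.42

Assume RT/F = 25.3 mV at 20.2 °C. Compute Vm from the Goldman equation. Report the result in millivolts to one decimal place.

Vm = 25.3 · ln[(Σ P·[cation]ₒ + Σ P·[anion]ᵢ) / (Σ P·[cation]ᵢ + Σ P·[anion]ₒ)]
Numerator = 1×7.17 + 10×109 + 0.42×19.6 = 1105
Denominator = 1×145 + 10×24.6 + 0.42×105 = 435.1
Vm = 25.3 · ln(2.5406) = 25.3 × (0.9324) = 23.59 mV

23.6 mV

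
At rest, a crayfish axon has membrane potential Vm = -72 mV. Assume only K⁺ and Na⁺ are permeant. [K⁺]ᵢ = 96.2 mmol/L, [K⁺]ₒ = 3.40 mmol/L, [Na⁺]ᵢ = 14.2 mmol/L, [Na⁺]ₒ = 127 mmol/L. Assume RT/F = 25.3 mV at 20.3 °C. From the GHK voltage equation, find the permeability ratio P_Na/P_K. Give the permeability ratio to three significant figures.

Let α = P_Na/P_K. GHK: Vm = 25.3·ln[(Kₒ + α·Naₒ)/(Kᵢ + α·Naᵢ)].
e^(Vm/25.3) = e^(-72.0/25.3) = 0.058085
So 0.058085·(Kᵢ + α·Naᵢ) = Kₒ + α·Naₒ → α = (0.058085·96.2 − 3.4) / (127.0 − 0.058085·14.2)
α = (5.588 − 3.4) / (127.0 − 0.8248) = 2.188/126.2 = 0.01734

0.0173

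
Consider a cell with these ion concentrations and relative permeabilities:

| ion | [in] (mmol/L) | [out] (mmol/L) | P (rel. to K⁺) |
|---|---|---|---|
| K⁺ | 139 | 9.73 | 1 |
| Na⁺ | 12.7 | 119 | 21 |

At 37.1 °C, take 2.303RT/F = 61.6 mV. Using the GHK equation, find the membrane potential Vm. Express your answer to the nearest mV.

Vm = 61.6 · log₁₀[(Σ P·[cation]ₒ + Σ P·[anion]ᵢ) / (Σ P·[cation]ᵢ + Σ P·[anion]ₒ)]
Numerator = 1×9.73 + 21×119 = 2509
Denominator = 1×139 + 21×12.7 = 405.7
Vm = 61.6 · log₁₀(6.1837) = 61.6 × (0.7912) = 48.74 mV

49 mV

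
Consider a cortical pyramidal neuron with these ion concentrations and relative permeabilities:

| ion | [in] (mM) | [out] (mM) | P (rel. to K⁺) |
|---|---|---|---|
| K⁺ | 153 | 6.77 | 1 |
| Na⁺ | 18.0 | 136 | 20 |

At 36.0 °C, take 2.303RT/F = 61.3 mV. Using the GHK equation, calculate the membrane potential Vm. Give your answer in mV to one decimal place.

Vm = 61.3 · log₁₀[(Σ P·[cation]ₒ + Σ P·[anion]ᵢ) / (Σ P·[cation]ᵢ + Σ P·[anion]ₒ)]
Numerator = 1×6.77 + 20×136 = 2727
Denominator = 1×153 + 20×18.0 = 513
Vm = 61.3 · log₁₀(5.3153) = 61.3 × (0.7255) = 44.48 mV

44.5 mV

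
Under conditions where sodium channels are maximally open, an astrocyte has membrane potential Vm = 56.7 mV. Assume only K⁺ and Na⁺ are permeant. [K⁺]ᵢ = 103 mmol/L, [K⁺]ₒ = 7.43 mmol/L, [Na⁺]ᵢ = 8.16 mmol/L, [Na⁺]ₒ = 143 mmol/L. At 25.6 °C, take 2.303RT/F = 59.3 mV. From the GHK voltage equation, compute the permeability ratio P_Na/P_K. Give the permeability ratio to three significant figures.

Let α = P_Na/P_K. GHK: Vm = 59.3·log₁₀[(Kₒ + α·Naₒ)/(Kᵢ + α·Naᵢ)].
10^(Vm/59.3) = 10^(56.7/59.3) = 9.0397
So 9.0397·(Kᵢ + α·Naᵢ) = Kₒ + α·Naₒ → α = (9.0397·103.0 − 7.43) / (143.0 − 9.0397·8.16)
α = (931.1 − 7.43) / (143.0 − 73.76) = 923.7/69.24 = 13.34

13.3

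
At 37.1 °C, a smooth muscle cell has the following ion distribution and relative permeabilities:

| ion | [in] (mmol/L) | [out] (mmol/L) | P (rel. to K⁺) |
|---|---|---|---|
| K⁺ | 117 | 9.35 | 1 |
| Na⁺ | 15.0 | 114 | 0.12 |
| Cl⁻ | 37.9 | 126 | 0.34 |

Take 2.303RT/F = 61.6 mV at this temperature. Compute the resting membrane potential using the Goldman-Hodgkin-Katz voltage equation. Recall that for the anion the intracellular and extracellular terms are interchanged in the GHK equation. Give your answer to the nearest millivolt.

-40 mV

Vm = 61.6 · log₁₀[(Σ P·[cation]ₒ + Σ P·[anion]ᵢ) / (Σ P·[cation]ᵢ + Σ P·[anion]ₒ)]
Numerator = 1×9.35 + 0.12×114 + 0.34×37.9 = 35.92
Denominator = 1×117 + 0.12×15.0 + 0.34×126 = 161.6
Vm = 61.6 · log₁₀(0.2222) = 61.6 × (-0.6533) = -40.24 mV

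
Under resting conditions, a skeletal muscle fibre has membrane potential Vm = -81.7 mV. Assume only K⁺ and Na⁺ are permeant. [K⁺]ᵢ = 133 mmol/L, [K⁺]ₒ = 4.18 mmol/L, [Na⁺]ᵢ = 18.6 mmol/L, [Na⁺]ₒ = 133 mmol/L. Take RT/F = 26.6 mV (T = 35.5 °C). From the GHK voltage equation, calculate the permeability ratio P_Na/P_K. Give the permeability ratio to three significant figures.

0.0150

Let α = P_Na/P_K. GHK: Vm = 26.6·ln[(Kₒ + α·Naₒ)/(Kᵢ + α·Naᵢ)].
e^(Vm/26.6) = e^(-81.7/26.6) = 0.046355
So 0.046355·(Kᵢ + α·Naᵢ) = Kₒ + α·Naₒ → α = (0.046355·133.0 − 4.18) / (133.0 − 0.046355·18.6)
α = (6.165 − 4.18) / (133.0 − 0.8622) = 1.985/132.1 = 0.01502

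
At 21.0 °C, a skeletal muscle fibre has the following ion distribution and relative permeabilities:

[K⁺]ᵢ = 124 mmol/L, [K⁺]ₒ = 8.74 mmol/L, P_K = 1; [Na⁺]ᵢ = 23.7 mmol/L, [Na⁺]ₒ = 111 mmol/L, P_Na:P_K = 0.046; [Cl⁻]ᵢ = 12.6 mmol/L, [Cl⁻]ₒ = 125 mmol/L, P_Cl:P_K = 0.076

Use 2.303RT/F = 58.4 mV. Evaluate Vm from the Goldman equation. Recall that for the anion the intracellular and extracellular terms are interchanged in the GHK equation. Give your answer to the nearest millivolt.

-56 mV

Vm = 58.4 · log₁₀[(Σ P·[cation]ₒ + Σ P·[anion]ᵢ) / (Σ P·[cation]ᵢ + Σ P·[anion]ₒ)]
Numerator = 1×8.74 + 0.046×111 + 0.076×12.6 = 14.8
Denominator = 1×124 + 0.046×23.7 + 0.076×125 = 134.6
Vm = 58.4 · log₁₀(0.10999) = 58.4 × (-0.9586) = -55.98 mV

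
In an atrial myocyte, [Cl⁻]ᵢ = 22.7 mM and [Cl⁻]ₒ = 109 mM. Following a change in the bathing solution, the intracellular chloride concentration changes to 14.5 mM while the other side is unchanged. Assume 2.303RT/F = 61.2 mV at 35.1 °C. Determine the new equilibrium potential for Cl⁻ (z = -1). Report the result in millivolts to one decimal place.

After the shift: [Cl⁻]_out = 109, [Cl⁻]_in = 14.5 mM.
E_new = (61.2/-1)·log₁₀(109/14.5) = -61.20 · (0.8761) = -53.61 mV

-53.6 mV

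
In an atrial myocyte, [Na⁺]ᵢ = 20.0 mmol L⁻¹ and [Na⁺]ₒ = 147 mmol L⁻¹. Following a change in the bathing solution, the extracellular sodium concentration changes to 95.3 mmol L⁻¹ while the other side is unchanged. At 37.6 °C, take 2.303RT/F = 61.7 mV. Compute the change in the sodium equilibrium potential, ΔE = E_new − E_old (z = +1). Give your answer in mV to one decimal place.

E_old = (61.7/1)·log₁₀(147/20.0) = 53.45 mV
E_new = (61.7/1)·log₁₀(95.3/20.0) = 41.84 mV
ΔE = 41.84 − (53.45) = -11.61 mV

-11.6 mV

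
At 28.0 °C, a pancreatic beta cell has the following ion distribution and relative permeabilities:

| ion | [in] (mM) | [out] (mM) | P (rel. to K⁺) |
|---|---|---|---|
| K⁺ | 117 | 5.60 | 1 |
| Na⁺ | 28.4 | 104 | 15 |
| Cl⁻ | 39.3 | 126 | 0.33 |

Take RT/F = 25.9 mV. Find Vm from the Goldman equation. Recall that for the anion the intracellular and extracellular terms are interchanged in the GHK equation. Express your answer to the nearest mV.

Vm = 25.9 · ln[(Σ P·[cation]ₒ + Σ P·[anion]ᵢ) / (Σ P·[cation]ᵢ + Σ P·[anion]ₒ)]
Numerator = 1×5.60 + 15×104 + 0.33×39.3 = 1579
Denominator = 1×117 + 15×28.4 + 0.33×126 = 584.6
Vm = 25.9 · ln(2.7003) = 25.9 × (0.9934) = 25.73 mV

26 mV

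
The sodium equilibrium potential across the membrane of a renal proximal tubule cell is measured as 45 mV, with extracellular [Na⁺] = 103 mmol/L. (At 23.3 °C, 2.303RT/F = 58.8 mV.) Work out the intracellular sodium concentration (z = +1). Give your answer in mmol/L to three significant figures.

Nernst: E = (58.8/1) · log₁₀([out]/[in]), so log₁₀([out]/[in]) = 45.0 × 1 / 58.8 = 0.7653.
[out]/[in] = 10^(0.7653) = 5.825.
[in] = 103 / 5.825 = 17.68 mmol/L.

17.7 mmol/L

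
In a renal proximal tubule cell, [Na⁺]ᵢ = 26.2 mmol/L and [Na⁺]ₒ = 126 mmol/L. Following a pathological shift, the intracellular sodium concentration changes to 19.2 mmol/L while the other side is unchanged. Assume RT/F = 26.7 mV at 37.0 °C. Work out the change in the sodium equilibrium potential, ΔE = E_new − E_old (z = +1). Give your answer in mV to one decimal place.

8.3 mV

E_old = (26.7/1)·ln(126/26.2) = 41.93 mV
E_new = (26.7/1)·ln(126/19.2) = 50.23 mV
ΔE = 50.23 − (41.93) = 8.30 mV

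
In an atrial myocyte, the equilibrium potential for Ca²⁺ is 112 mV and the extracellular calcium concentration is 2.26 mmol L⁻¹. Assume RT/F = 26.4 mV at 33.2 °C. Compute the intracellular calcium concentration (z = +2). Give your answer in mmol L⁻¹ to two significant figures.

Nernst: E = (26.4/2) · ln([out]/[in]), so ln([out]/[in]) = 112.0 × 2 / 26.4 = 8.4848.
[out]/[in] = e^(8.4848) = 4841.
[in] = 2.26 / 4841 = 0.0004669 mmol L⁻¹.

0.00047 mmol L⁻¹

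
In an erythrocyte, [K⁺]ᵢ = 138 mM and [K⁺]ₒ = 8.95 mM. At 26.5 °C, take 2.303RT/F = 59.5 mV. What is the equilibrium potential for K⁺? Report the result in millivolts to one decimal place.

-70.7 mV

E = (59.5/z) · log₁₀([K⁺]_out/[K⁺]_in) with z = +1.
= (59.5/1) · log₁₀(8.95/138) = 59.50 · log₁₀(0.06486)
= 59.50 · (-1.1881) = -70.69 mV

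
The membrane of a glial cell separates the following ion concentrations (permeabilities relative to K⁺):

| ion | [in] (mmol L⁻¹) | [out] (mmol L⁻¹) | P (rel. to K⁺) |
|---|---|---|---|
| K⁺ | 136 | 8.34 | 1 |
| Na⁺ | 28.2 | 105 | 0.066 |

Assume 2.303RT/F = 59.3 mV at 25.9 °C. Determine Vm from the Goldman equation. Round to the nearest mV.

Vm = 59.3 · log₁₀[(Σ P·[cation]ₒ + Σ P·[anion]ᵢ) / (Σ P·[cation]ᵢ + Σ P·[anion]ₒ)]
Numerator = 1×8.34 + 0.066×105 = 15.27
Denominator = 1×136 + 0.066×28.2 = 137.9
Vm = 59.3 · log₁₀(0.11076) = 59.3 × (-0.9556) = -56.67 mV

-57 mV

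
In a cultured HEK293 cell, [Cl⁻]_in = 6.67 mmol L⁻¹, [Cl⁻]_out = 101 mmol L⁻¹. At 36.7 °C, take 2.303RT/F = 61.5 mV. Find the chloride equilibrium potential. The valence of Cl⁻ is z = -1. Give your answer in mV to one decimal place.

-72.6 mV

E = (61.5/z) · log₁₀([Cl⁻]_out/[Cl⁻]_in) with z = -1.
For an anion, dividing by z = -1 reverses the sign.
= (61.5/-1) · log₁₀(101/6.67) = -61.50 · log₁₀(15.14)
= -61.50 · (1.1802) = -72.58 mV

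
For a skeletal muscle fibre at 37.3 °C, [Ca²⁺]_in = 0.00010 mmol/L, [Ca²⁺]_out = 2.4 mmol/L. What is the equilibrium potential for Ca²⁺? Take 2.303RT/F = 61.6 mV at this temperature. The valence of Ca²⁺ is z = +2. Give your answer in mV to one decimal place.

E = (61.6/z) · log₁₀([Ca²⁺]_out/[Ca²⁺]_in) with z = +2.
= (61.6/2) · log₁₀(2.4/0.00010) = 30.80 · log₁₀(2.4e+04)
= 30.80 · (4.3802) = 134.91 mV

134.9 mV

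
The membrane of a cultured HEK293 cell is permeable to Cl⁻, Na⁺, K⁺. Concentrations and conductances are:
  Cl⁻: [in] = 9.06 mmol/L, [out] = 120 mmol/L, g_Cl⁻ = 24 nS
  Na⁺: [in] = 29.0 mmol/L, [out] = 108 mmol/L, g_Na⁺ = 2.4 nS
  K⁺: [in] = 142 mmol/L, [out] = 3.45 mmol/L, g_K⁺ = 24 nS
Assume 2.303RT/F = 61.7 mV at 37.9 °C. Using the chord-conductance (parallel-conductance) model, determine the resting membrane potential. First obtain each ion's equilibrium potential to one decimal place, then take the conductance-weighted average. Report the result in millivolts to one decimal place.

E_Cl⁻ = (61.7/-1)·log₁₀(120/9.06) = -69.2 mV
E_Na⁺ = (61.7/1)·log₁₀(108/29.0) = 35.2 mV
E_K⁺ = (61.7/1)·log₁₀(3.45/142) = -99.6 mV
Vm = (Σ gᵢEᵢ)/(Σ gᵢ) = (24·-69.2 + 2.4·35.2 + 24·-99.6) / (24 + 2.4 + 24)
= -3966.72 / 50.4 = -78.70 mV

-78.7 mV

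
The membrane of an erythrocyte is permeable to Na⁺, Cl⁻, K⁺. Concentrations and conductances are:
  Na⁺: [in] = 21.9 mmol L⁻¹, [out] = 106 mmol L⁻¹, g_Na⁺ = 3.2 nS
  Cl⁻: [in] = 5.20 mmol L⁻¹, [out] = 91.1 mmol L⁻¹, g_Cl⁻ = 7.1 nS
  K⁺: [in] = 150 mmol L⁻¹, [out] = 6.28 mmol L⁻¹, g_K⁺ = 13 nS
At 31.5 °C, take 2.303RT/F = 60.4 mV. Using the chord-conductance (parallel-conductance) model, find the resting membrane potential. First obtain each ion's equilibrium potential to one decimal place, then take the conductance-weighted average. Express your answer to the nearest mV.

-64 mV

E_Na⁺ = (60.4/1)·log₁₀(106/21.9) = 41.4 mV
E_Cl⁻ = (60.4/-1)·log₁₀(91.1/5.20) = -75.1 mV
E_K⁺ = (60.4/1)·log₁₀(6.28/150) = -83.2 mV
Vm = (Σ gᵢEᵢ)/(Σ gᵢ) = (3.2·41.4 + 7.1·-75.1 + 13·-83.2) / (3.2 + 7.1 + 13)
= -1482.33 / 23.3 = -63.62 mV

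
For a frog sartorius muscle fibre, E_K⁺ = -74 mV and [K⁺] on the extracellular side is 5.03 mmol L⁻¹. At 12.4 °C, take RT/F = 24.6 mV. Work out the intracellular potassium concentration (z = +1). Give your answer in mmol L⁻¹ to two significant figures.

Nernst: E = (24.6/1) · ln([out]/[in]), so ln([out]/[in]) = -74.0 × 1 / 24.6 = -3.0081.
[out]/[in] = e^(-3.0081) = 0.04938.
[in] = 5.03 / 0.04938 = 101.9 mmol L⁻¹.

100 mmol L⁻¹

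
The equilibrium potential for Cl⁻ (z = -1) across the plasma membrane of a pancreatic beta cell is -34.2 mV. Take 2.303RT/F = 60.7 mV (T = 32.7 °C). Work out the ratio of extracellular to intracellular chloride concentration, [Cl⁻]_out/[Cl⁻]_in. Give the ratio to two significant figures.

log₁₀([out]/[in]) = E·z/(60.7) = -34.2 × -1 / 60.7 = 0.5634
[out]/[in] = 10^(0.5634) = 3.66

3.7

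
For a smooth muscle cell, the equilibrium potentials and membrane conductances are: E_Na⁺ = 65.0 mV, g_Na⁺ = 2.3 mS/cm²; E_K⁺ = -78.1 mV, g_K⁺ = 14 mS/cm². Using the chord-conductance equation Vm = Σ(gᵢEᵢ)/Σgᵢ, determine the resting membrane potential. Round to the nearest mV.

-58 mV

Σ gᵢEᵢ = 2.3·(65.0) + 14·(-78.1) = -943.90
Σ gᵢ = 2.3 + 14 = 16.3
Vm = -943.90 / 16.3 = -57.91 mV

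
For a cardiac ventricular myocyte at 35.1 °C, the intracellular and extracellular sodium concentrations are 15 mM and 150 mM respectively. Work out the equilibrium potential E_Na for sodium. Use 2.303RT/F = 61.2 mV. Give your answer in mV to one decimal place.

E = (61.2/z) · log₁₀([Na⁺]_out/[Na⁺]_in) with z = +1.
= (61.2/1) · log₁₀(150/15) = 61.20 · log₁₀(10)
= 61.20 · (1.0000) = 61.20 mV

61.2 mV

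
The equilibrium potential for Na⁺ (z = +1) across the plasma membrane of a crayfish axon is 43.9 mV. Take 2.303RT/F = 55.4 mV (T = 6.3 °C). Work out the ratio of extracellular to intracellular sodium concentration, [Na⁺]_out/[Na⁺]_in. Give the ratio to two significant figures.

log₁₀([out]/[in]) = E·z/(55.4) = 43.9 × 1 / 55.4 = 0.7924
[out]/[in] = 10^(0.7924) = 6.2

6.2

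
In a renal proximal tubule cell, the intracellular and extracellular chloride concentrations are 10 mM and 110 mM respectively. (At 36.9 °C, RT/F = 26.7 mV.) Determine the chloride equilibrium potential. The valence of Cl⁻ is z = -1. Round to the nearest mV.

E = (26.7/z) · ln([Cl⁻]_out/[Cl⁻]_in) with z = -1.
For an anion, dividing by z = -1 reverses the sign.
= (26.7/-1) · ln(110/10) = -26.70 · ln(11)
= -26.70 · (2.3979) = -64.02 mV

-64 mV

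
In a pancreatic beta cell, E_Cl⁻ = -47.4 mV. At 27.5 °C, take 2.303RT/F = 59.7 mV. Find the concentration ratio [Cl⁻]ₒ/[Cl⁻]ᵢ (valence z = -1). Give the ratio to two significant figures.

log₁₀([out]/[in]) = E·z/(59.7) = -47.4 × -1 / 59.7 = 0.7940
[out]/[in] = 10^(0.7940) = 6.223

6.2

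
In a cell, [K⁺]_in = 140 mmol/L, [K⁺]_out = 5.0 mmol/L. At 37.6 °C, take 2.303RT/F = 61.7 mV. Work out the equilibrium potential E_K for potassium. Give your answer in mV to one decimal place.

E = (61.7/z) · log₁₀([K⁺]_out/[K⁺]_in) with z = +1.
= (61.7/1) · log₁₀(5.0/140) = 61.70 · log₁₀(0.03571)
= 61.70 · (-1.4472) = -89.29 mV

-89.3 mV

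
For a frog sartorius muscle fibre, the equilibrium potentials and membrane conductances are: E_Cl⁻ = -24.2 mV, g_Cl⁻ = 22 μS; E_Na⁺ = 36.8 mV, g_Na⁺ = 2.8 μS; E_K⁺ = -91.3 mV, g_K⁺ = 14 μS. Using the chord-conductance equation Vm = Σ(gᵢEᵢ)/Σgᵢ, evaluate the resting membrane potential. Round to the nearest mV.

Σ gᵢEᵢ = 22·(-24.2) + 2.8·(36.8) + 14·(-91.3) = -1707.56
Σ gᵢ = 22 + 2.8 + 14 = 38.8
Vm = -1707.56 / 38.8 = -44.01 mV

-44 mV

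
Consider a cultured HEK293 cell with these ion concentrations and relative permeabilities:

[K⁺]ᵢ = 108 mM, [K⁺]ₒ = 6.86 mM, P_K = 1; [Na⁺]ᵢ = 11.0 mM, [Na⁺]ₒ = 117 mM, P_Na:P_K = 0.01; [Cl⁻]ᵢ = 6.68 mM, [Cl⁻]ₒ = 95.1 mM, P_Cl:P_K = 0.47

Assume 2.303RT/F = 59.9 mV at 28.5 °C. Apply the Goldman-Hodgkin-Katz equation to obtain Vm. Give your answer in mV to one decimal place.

Vm = 59.9 · log₁₀[(Σ P·[cation]ₒ + Σ P·[anion]ᵢ) / (Σ P·[cation]ᵢ + Σ P·[anion]ₒ)]
Numerator = 1×6.86 + 0.01×117 + 0.47×6.68 = 11.17
Denominator = 1×108 + 0.01×11.0 + 0.47×95.1 = 152.8
Vm = 59.9 · log₁₀(0.073096) = 59.9 × (-1.1361) = -68.05 mV

-68.1 mV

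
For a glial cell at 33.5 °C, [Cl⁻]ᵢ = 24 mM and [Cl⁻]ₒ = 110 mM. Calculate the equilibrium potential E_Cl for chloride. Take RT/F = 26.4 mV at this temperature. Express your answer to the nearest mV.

E = (26.4/z) · ln([Cl⁻]_out/[Cl⁻]_in) with z = -1.
For an anion, dividing by z = -1 reverses the sign.
= (26.4/-1) · ln(110/24) = -26.40 · ln(4.583)
= -26.40 · (1.5224) = -40.19 mV

-40 mV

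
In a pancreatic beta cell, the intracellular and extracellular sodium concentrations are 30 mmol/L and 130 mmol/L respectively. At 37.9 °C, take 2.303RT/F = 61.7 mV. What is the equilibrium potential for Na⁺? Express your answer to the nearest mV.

39 mV

E = (61.7/z) · log₁₀([Na⁺]_out/[Na⁺]_in) with z = +1.
= (61.7/1) · log₁₀(130/30) = 61.70 · log₁₀(4.333)
= 61.70 · (0.6368) = 39.29 mV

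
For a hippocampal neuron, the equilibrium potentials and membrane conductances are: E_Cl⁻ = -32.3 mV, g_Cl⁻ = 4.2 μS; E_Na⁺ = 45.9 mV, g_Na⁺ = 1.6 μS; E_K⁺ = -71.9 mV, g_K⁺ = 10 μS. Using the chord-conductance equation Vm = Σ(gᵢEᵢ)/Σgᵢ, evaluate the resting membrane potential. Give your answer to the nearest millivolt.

-49 mV

Σ gᵢEᵢ = 4.2·(-32.3) + 1.6·(45.9) + 10·(-71.9) = -781.22
Σ gᵢ = 4.2 + 1.6 + 10 = 15.8
Vm = -781.22 / 15.8 = -49.44 mV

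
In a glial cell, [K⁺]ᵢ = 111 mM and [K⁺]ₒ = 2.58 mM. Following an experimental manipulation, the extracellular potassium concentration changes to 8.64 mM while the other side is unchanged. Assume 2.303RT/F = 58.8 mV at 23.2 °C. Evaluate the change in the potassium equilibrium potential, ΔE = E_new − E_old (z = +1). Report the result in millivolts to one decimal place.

E_old = (58.8/1)·log₁₀(2.58/111) = -96.06 mV
E_new = (58.8/1)·log₁₀(8.64/111) = -65.20 mV
ΔE = -65.20 − (-96.06) = 30.86 mV

30.9 mV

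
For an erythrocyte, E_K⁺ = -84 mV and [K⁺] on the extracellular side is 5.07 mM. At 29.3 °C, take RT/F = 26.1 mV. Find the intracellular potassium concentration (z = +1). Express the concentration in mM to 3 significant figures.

Nernst: E = (26.1/1) · ln([out]/[in]), so ln([out]/[in]) = -84.0 × 1 / 26.1 = -3.2184.
[out]/[in] = e^(-3.2184) = 0.04002.
[in] = 5.07 / 0.04002 = 126.7 mM.

127 mM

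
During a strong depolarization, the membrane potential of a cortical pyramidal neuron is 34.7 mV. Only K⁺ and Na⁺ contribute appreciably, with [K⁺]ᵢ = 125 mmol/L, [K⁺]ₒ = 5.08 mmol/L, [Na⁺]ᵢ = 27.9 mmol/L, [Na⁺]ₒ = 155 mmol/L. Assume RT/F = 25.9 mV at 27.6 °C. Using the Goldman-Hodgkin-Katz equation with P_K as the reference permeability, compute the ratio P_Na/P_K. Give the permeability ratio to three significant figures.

Let α = P_Na/P_K. GHK: Vm = 25.9·ln[(Kₒ + α·Naₒ)/(Kᵢ + α·Naᵢ)].
e^(Vm/25.9) = e^(34.7/25.9) = 3.8182
So 3.8182·(Kᵢ + α·Naᵢ) = Kₒ + α·Naₒ → α = (3.8182·125.0 − 5.08) / (155.0 − 3.8182·27.9)
α = (477.3 − 5.08) / (155.0 − 106.5) = 472.2/48.47 = 9.741

9.74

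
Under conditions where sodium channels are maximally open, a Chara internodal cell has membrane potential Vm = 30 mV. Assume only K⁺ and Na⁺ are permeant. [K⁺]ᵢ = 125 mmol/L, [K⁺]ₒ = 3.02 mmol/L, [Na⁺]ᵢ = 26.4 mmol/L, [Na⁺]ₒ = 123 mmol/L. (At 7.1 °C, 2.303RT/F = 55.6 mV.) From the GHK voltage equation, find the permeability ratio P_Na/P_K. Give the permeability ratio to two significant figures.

Let α = P_Na/P_K. GHK: Vm = 55.6·log₁₀[(Kₒ + α·Naₒ)/(Kᵢ + α·Naᵢ)].
10^(Vm/55.6) = 10^(30.0/55.6) = 3.4639
So 3.4639·(Kᵢ + α·Naᵢ) = Kₒ + α·Naₒ → α = (3.4639·125.0 − 3.02) / (123.0 − 3.4639·26.4)
α = (433 − 3.02) / (123.0 − 91.45) = 430/31.55 = 13.63

14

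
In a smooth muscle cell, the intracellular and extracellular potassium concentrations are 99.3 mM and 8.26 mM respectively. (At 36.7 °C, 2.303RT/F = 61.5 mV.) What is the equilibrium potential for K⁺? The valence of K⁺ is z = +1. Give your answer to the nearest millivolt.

-66 mV

E = (61.5/z) · log₁₀([K⁺]_out/[K⁺]_in) with z = +1.
= (61.5/1) · log₁₀(8.26/99.3) = 61.50 · log₁₀(0.08318)
= 61.50 · (-1.0800) = -66.42 mV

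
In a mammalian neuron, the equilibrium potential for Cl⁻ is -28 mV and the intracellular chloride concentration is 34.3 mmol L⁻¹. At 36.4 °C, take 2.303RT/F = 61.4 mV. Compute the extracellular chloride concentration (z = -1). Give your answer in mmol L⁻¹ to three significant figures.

Nernst: E = (61.4/-1) · log₁₀([out]/[in]), so log₁₀([out]/[in]) = -28.0 × -1 / 61.4 = 0.4560.
[out]/[in] = 10^(0.4560) = 2.858.
[out] = 2.858 × 34.3 = 98.02 mmol L⁻¹.

98.0 mmol L⁻¹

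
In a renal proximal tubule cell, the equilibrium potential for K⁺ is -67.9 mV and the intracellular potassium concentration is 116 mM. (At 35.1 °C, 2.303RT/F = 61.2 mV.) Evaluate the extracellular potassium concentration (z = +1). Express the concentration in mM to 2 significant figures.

9.0 mM

Nernst: E = (61.2/1) · log₁₀([out]/[in]), so log₁₀([out]/[in]) = -67.9 × 1 / 61.2 = -1.1095.
[out]/[in] = 10^(-1.1095) = 0.07772.
[out] = 0.07772 × 116 = 9.015 mM.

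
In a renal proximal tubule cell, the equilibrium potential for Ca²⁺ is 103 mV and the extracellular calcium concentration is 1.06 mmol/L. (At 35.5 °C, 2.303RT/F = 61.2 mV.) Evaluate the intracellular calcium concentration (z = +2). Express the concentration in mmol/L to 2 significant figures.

0.00046 mmol/L

Nernst: E = (61.2/2) · log₁₀([out]/[in]), so log₁₀([out]/[in]) = 103.0 × 2 / 61.2 = 3.3660.
[out]/[in] = 10^(3.3660) = 2323.
[in] = 1.06 / 2323 = 0.0004563 mmol/L.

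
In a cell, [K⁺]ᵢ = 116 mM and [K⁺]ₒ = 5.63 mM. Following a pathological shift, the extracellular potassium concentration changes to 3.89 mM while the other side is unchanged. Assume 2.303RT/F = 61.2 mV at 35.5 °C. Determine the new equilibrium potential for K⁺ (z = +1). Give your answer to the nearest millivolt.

-90 mV

After the shift: [K⁺]_out = 3.89, [K⁺]_in = 116 mM.
E_new = (61.2/1)·log₁₀(3.89/116) = 61.20 · (-1.4745) = -90.24 mV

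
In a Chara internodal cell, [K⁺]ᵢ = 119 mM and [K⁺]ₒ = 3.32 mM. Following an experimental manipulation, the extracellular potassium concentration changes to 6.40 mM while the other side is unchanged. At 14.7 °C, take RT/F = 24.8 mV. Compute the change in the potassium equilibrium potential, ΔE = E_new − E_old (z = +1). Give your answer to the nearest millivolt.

16 mV

E_old = (24.8/1)·ln(3.32/119) = -88.76 mV
E_new = (24.8/1)·ln(6.40/119) = -72.49 mV
ΔE = -72.49 − (-88.76) = 16.28 mV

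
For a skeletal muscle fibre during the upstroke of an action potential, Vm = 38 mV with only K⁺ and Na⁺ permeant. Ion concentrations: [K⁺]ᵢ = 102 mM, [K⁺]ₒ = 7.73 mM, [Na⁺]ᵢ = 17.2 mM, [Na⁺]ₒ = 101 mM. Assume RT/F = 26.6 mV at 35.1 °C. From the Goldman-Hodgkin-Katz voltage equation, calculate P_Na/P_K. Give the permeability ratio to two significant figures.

14

Let α = P_Na/P_K. GHK: Vm = 26.6·ln[(Kₒ + α·Naₒ)/(Kᵢ + α·Naᵢ)].
e^(Vm/26.6) = e^(38.0/26.6) = 4.1727
So 4.1727·(Kᵢ + α·Naᵢ) = Kₒ + α·Naₒ → α = (4.1727·102.0 − 7.73) / (101.0 − 4.1727·17.2)
α = (425.6 − 7.73) / (101.0 − 71.77) = 417.9/29.23 = 14.3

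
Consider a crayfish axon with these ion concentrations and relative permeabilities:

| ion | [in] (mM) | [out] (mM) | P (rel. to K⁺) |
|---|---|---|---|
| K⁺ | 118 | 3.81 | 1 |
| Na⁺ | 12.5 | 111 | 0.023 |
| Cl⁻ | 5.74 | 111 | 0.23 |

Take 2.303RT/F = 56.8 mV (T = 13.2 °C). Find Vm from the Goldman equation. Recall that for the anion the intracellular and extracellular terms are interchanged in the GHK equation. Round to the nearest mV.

Vm = 56.8 · log₁₀[(Σ P·[cation]ₒ + Σ P·[anion]ᵢ) / (Σ P·[cation]ᵢ + Σ P·[anion]ₒ)]
Numerator = 1×3.81 + 0.023×111 + 0.23×5.74 = 7.683
Denominator = 1×118 + 0.023×12.5 + 0.23×111 = 143.8
Vm = 56.8 · log₁₀(0.053423) = 56.8 × (-1.2723) = -72.26 mV

-72 mV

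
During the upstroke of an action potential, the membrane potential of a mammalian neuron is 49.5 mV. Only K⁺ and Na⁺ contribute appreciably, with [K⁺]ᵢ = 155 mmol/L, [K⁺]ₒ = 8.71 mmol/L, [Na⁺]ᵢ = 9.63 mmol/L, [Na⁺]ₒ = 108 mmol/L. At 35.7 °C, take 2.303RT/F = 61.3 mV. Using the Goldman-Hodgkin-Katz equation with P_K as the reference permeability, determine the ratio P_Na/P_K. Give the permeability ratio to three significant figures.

21.4

Let α = P_Na/P_K. GHK: Vm = 61.3·log₁₀[(Kₒ + α·Naₒ)/(Kᵢ + α·Naᵢ)].
10^(Vm/61.3) = 10^(49.5/61.3) = 6.4195
So 6.4195·(Kᵢ + α·Naᵢ) = Kₒ + α·Naₒ → α = (6.4195·155.0 − 8.71) / (108.0 − 6.4195·9.63)
α = (995 − 8.71) / (108.0 − 61.82) = 986.3/46.18 = 21.36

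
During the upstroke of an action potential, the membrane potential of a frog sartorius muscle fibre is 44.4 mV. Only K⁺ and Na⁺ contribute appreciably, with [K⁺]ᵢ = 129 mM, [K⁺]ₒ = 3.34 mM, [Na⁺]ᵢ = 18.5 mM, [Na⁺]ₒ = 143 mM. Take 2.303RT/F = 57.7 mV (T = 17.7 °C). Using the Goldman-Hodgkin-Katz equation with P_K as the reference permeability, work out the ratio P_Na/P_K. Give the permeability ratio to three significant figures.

Let α = P_Na/P_K. GHK: Vm = 57.7·log₁₀[(Kₒ + α·Naₒ)/(Kᵢ + α·Naᵢ)].
10^(Vm/57.7) = 10^(44.4/57.7) = 5.8816
So 5.8816·(Kᵢ + α·Naᵢ) = Kₒ + α·Naₒ → α = (5.8816·129.0 − 3.34) / (143.0 − 5.8816·18.5)
α = (758.7 − 3.34) / (143.0 − 108.8) = 755.4/34.19 = 22.09

22.1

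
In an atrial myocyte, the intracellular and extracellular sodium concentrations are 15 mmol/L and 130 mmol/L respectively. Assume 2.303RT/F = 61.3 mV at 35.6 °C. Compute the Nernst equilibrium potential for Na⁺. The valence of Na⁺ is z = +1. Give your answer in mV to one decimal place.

E = (61.3/z) · log₁₀([Na⁺]_out/[Na⁺]_in) with z = +1.
= (61.3/1) · log₁₀(130/15) = 61.30 · log₁₀(8.667)
= 61.30 · (0.9379) = 57.49 mV

57.5 mV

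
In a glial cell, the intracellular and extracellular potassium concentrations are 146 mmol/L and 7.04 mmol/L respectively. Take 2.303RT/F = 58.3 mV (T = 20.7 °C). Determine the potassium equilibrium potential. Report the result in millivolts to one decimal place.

-76.8 mV

E = (58.3/z) · log₁₀([K⁺]_out/[K⁺]_in) with z = +1.
= (58.3/1) · log₁₀(7.04/146) = 58.30 · log₁₀(0.04822)
= 58.30 · (-1.3168) = -76.77 mV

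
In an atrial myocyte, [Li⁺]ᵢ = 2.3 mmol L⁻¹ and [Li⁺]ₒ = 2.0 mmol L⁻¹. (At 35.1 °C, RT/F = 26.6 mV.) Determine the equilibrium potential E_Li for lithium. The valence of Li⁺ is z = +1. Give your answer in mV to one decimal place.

E = (26.6/z) · ln([Li⁺]_out/[Li⁺]_in) with z = +1.
= (26.6/1) · ln(2.0/2.3) = 26.60 · ln(0.8696)
= 26.60 · (-0.1398) = -3.72 mV

-3.7 mV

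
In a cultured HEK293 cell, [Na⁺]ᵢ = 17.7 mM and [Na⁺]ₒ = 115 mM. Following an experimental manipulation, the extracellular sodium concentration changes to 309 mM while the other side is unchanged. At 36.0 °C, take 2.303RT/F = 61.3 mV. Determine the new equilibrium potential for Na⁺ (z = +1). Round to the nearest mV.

76 mV

After the shift: [Na⁺]_out = 309, [Na⁺]_in = 17.7 mM.
E_new = (61.3/1)·log₁₀(309/17.7) = 61.30 · (1.2420) = 76.13 mV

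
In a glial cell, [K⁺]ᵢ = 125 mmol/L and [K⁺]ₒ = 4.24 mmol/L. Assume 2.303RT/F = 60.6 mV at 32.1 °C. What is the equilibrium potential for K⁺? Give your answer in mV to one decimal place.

-89.1 mV

E = (60.6/z) · log₁₀([K⁺]_out/[K⁺]_in) with z = +1.
= (60.6/1) · log₁₀(4.24/125) = 60.60 · log₁₀(0.03392)
= 60.60 · (-1.4695) = -89.05 mV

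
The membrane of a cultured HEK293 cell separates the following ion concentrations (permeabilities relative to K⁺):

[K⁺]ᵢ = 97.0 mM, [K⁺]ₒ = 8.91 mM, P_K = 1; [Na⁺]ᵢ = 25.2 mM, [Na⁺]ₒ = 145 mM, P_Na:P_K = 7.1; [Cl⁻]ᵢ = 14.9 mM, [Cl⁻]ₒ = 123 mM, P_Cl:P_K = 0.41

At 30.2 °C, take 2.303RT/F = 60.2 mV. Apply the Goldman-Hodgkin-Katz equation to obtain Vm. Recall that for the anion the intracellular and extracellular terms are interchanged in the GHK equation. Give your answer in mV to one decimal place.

Vm = 60.2 · log₁₀[(Σ P·[cation]ₒ + Σ P·[anion]ᵢ) / (Σ P·[cation]ᵢ + Σ P·[anion]ₒ)]
Numerator = 1×8.91 + 7.1×145 + 0.41×14.9 = 1045
Denominator = 1×97.0 + 7.1×25.2 + 0.41×123 = 326.3
Vm = 60.2 · log₁₀(3.2006) = 60.2 × (0.5052) = 30.42 mV

30.4 mV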